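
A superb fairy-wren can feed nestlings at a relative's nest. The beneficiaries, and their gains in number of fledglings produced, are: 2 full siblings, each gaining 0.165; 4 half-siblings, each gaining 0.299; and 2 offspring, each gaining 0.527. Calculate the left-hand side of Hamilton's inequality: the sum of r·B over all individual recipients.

0.991

r to a full sibling = 0.5 (full sibs share both parents — two paths of length 2: r = 2·(1/2)^2 = 1/2).
r to a half-sibling = 1/4 (half-sibs share one parent — one path of length 2: r = (1/2)^2 = 1/4).
r to an offspring = 1/2 (one parent–offspring link: r = (1/2)^1 = 1/2).
Summing one r·B term per recipient: 2·0.5·0.165 + 4·0.25·0.299 + 2·0.5·0.527 = 0.991.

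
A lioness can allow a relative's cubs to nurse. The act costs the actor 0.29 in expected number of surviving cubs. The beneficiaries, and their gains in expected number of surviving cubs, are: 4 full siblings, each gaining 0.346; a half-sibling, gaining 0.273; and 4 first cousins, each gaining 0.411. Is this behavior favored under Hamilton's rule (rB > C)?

Hamilton's rule: the trait is favored when the sum of r·B over every recipient exceeds the actor's cost C.
r to a full sibling = 1/2 (full sibs share both parents — two paths of length 2: r = 2·(1/2)^2 = 1/2).
r to a half-sibling = 1/4 (half-sibs share one parent — one path of length 2: r = (1/2)^2 = 1/4).
r to a first cousin = 0.125 (first cousins share one grandparent pair — two paths of length 4: r = 2·(1/2)^4 = 1/8).
Summing one r·B term per recipient: 4·0.5·0.346 + 1·0.25·0.273 + 4·0.125·0.411 = 0.96575.
0.96575 > 0.29: the indirect benefit exceeds the cost.

Yes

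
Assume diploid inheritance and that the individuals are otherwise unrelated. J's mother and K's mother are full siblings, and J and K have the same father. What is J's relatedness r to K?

0.375

Independent pedigree routes through distinct common ancestors add.
J and K are related in two ways: first cousins through their mothers (r = 1/8) and half-sibs through their shared father (r = 1/4).
r = 1/8 + 1/4 = 0.375.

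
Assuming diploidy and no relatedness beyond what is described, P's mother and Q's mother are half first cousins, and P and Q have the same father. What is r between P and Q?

0.265625

Wright's path rule: contributions from independent ancestry routes add.
P and Q are related in two ways: half second cousins through their mothers (r = 1/64) and half-sibs through their shared father (r = 1/4).
r = 1/64 + 1/4 = 0.265625.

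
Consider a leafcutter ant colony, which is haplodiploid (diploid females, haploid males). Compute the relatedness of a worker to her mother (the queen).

0.5

One meiotic link between diploid queen and diploid daughter: r = 1/2.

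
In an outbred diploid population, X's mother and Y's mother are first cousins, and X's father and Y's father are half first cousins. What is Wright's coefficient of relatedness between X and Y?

Relatedness sums over independent paths through distinct common ancestors.
X and Y are related in two ways: second cousins through their mothers (r = 1/32) and half second cousins through their fathers (r = 1/64).
r = 1/32 + 1/64 = 0.046875.

0.046875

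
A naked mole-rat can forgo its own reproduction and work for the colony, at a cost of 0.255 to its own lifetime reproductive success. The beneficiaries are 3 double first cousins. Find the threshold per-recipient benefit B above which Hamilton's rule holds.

0.34

r to a double first cousin = 1/4 (double first cousins share both grandparent pairs — four paths of length 4: r = 4·(1/2)^4 = 1/4).
Hamilton's rule with n recipients of equal r: n·r·B > C, so B > C/(n·r) = 0.255/(3·0.25) = 0.34.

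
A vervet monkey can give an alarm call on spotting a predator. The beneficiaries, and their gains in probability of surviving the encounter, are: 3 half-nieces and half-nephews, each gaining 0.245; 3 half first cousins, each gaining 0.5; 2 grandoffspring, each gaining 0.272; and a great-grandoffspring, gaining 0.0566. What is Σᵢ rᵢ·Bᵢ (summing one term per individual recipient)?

0.3287

r to a half-niece or half-nephew = 0.125 (half-aunt/uncle↔niece/nephew: one path of length 3: r = (1/2)^3 = 1/8).
r to a half first cousin = 0.0625 (half first cousins share one grandparent — one path of length 4: r = (1/2)^4 = 1/16).
r to a grandoffspring = 0.25 (two parent–offspring links: r = (1/2)^2 = 1/4).
r to a great-grandoffspring = 1/8 (three parent–offspring links: r = (1/2)^3 = 1/8).
Summing one r·B term per recipient: 3·0.125·0.245 + 3·0.0625·0.5 + 2·0.25·0.272 + 1·0.125·0.0566 = 0.3287.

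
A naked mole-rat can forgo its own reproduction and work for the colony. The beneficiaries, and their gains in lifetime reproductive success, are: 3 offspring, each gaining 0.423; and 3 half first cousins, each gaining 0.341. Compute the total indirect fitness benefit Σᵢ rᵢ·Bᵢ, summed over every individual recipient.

0.6984375

r to an offspring = 0.5 (one parent–offspring link: r = (1/2)^1 = 1/2).
r to a half first cousin = 1/16 (half first cousins share one grandparent — one path of length 4: r = (1/2)^4 = 1/16).
Summing one r·B term per recipient: 3·0.5·0.423 + 3·0.0625·0.341 = 0.6984375.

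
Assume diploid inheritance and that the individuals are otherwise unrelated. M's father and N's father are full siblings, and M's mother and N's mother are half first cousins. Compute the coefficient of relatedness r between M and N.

Relatedness sums over independent paths through distinct common ancestors.
M and N are related in two ways: first cousins through their fathers (r = 1/8) and half second cousins through their mothers (r = 1/64).
r = 1/8 + 1/64 = 0.140625.

0.140625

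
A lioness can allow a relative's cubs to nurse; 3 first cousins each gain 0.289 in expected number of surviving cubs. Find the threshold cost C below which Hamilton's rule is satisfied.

r to a first cousin = 1/8 (first cousins share one grandparent pair — two paths of length 4: r = 2·(1/2)^4 = 1/8).
Hamilton's rule: n·r·B > C, so the trait is favored while C < n·r·B = 3·0.125·0.289 = 0.108375.

0.108375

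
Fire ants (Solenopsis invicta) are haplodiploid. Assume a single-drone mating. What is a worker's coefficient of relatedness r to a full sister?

Haplodiploid full sisters inherit their father's entire haploid genome identically (contributing 1/2) and on average half of their mother's contribution (1/2 · 1/2 = 1/4); r = 1/2 + 1/4 = 3/4.

0.75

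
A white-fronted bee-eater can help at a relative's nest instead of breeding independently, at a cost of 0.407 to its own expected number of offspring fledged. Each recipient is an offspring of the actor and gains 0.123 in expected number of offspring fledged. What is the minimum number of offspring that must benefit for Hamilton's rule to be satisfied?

r to an offspring = 0.5 (one parent–offspring link: r = (1/2)^1 = 1/2).
Hamilton's rule: n·r·B > C  ⇒  n > C/(r·B) = 0.407/(0.5·0.123) = 6.618.
The smallest integer exceeding 6.618 is 7.

7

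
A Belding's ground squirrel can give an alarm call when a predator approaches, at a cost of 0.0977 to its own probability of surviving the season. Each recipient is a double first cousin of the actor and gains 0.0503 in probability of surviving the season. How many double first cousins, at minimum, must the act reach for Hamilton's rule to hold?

8

r to a double first cousin = 0.25 (double first cousins share both grandparent pairs — four paths of length 4: r = 4·(1/2)^4 = 1/4).
Hamilton's rule: n·r·B > C  ⇒  n > C/(r·B) = 0.0977/(0.25·0.0503) = 7.769.
The smallest integer exceeding 7.769 is 8.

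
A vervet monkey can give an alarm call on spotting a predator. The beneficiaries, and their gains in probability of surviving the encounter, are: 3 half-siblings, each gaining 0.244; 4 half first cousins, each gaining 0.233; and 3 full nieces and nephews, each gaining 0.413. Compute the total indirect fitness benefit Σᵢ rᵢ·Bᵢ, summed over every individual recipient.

r to a half-sibling = 1/4 (half-sibs share one parent — one path of length 2: r = (1/2)^2 = 1/4).
r to a half first cousin = 0.0625 (half first cousins share one grandparent — one path of length 4: r = (1/2)^4 = 1/16).
r to a full niece or nephew = 1/4 (full aunt/uncle↔niece/nephew: two paths of length 3 through the shared grandparent pair: r = 2·(1/2)^3 = 1/4).
Summing one r·B term per recipient: 3·0.25·0.244 + 4·0.0625·0.233 + 3·0.25·0.413 = 0.551.

0.551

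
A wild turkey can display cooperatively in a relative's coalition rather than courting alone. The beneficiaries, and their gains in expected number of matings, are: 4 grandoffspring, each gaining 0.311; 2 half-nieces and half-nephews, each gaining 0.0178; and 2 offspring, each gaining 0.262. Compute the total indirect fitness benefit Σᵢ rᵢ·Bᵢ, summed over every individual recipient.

r to a grandoffspring = 1/4 (two parent–offspring links: r = (1/2)^2 = 1/4).
r to a half-niece or half-nephew = 1/8 (half-aunt/uncle↔niece/nephew: one path of length 3: r = (1/2)^3 = 1/8).
r to an offspring = 0.5 (one parent–offspring link: r = (1/2)^1 = 1/2).
Summing one r·B term per recipient: 4·0.25·0.311 + 2·0.125·0.0178 + 2·0.5·0.262 = 0.57745.

0.57745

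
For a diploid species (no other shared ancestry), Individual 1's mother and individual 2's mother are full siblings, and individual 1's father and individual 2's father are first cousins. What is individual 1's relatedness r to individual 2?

Wright's path rule: contributions from independent ancestry routes add.
Individual 1 and individual 2 are related in two ways: first cousins through their mothers (r = 1/8) and second cousins through their fathers (r = 1/32).
r = 1/8 + 1/32 = 0.15625.

0.15625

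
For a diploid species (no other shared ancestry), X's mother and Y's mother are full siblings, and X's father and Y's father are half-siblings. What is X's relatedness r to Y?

0.1875

With two independent routes of shared ancestry, r is the sum of the two contributions.
X and Y are related in two ways: first cousins through their mothers (r = 1/8) and half first cousins through their fathers (r = 1/16).
r = 1/8 + 1/16 = 3/16 = 0.1875.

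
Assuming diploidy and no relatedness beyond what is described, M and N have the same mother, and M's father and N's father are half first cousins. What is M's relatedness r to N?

Relatedness sums over independent paths through distinct common ancestors.
M and N are related in two ways: half-sibs through their shared mother (r = 1/4) and half second cousins through their fathers (r = 1/64).
r = 1/4 + 1/64 = 17/64 = 0.265625.

0.265625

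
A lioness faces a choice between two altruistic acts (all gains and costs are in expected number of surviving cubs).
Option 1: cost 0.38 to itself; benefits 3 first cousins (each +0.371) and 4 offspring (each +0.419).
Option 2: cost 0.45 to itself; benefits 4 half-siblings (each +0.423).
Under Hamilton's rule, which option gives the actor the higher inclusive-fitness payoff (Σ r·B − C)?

Option 1

Option 1: r to a first cousin = 0.125.
Option 1: r to an offspring = 0.5.
Option 1: Σ r·B − C = (3·0.125·0.371 + 4·0.5·0.419) − 0.38 = 0.597125.
Option 2: r to a half-sibling = 0.25.
Option 2: Σ r·B − C = (4·0.25·0.423) − 0.45 = -0.027.
Option 1 has the higher net inclusive-fitness payoff.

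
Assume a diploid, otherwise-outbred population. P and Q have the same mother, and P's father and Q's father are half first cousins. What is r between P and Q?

0.265625

Wright's path rule: contributions from independent ancestry routes add.
P and Q are related in two ways: half-sibs through their shared mother (r = 1/4) and half second cousins through their fathers (r = 1/64).
r = 1/4 + 1/64 = 0.265625.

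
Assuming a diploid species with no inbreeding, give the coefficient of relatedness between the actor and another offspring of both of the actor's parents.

0.5

Each parent–offspring link contributes a factor of 1/2, and independent paths through distinct common ancestors add.
Full sibs share both parents — two paths of length 2: r = 2·(1/2)^2 = 1/2.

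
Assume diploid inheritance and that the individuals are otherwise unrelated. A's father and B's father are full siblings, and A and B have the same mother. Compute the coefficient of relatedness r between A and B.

0.375

With two independent routes of shared ancestry, r is the sum of the two contributions.
A and B are related in two ways: first cousins through their fathers (r = 1/8) and half-sibs through their shared mother (r = 1/4).
r = 1/8 + 1/4 = 0.375.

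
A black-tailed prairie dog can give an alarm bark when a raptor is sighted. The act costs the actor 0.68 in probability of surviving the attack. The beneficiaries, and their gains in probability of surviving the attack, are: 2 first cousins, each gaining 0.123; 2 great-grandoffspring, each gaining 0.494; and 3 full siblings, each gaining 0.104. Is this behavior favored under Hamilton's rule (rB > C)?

Hamilton's rule: the trait is favored when the sum of r·B over every recipient exceeds the actor's cost C.
r to a first cousin = 0.125 (first cousins share one grandparent pair — two paths of length 4: r = 2·(1/2)^4 = 1/8).
r to a great-grandoffspring = 0.125 (three parent–offspring links: r = (1/2)^3 = 1/8).
r to a full sibling = 0.5 (full sibs share both parents — two paths of length 2: r = 2·(1/2)^2 = 1/2).
Summing one r·B term per recipient: 2·0.125·0.123 + 2·0.125·0.494 + 3·0.5·0.104 = 0.31025.
0.31025 < 0.68: the indirect benefit is less than the cost.

No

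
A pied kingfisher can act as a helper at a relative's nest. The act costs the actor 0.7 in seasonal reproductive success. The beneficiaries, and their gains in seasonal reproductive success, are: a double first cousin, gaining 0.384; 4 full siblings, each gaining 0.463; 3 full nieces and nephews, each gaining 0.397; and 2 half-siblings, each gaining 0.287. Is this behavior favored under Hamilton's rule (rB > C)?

Yes

Hamilton's rule: the trait is favored when the sum of r·B over every recipient exceeds the actor's cost C.
r to a double first cousin = 0.25 (double first cousins share both grandparent pairs — four paths of length 4: r = 4·(1/2)^4 = 1/4).
r to a full sibling = 1/2 (full sibs share both parents — two paths of length 2: r = 2·(1/2)^2 = 1/2).
r to a full niece or nephew = 0.25 (full aunt/uncle↔niece/nephew: two paths of length 3 through the shared grandparent pair: r = 2·(1/2)^3 = 1/4).
r to a half-sibling = 0.25 (half-sibs share one parent — one path of length 2: r = (1/2)^2 = 1/4).
Summing one r·B term per recipient: 1·0.25·0.384 + 4·0.5·0.463 + 3·0.25·0.397 + 2·0.25·0.287 = 1.46325.
1.46325 > 0.7: the indirect benefit exceeds the cost.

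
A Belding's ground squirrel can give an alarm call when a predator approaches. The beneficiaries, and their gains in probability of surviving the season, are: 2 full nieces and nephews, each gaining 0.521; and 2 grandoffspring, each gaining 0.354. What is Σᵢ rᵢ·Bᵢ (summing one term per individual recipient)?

0.4375

r to a full niece or nephew = 0.25 (full aunt/uncle↔niece/nephew: two paths of length 3 through the shared grandparent pair: r = 2·(1/2)^3 = 1/4).
r to a grandoffspring = 0.25 (two parent–offspring links: r = (1/2)^2 = 1/4).
Summing one r·B term per recipient: 2·0.25·0.521 + 2·0.25·0.354 = 0.4375.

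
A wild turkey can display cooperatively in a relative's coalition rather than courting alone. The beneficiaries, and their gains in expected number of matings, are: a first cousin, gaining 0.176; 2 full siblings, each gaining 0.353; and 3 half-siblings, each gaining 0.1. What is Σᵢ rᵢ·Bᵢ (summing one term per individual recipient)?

r to a first cousin = 1/8 (first cousins share one grandparent pair — two paths of length 4: r = 2·(1/2)^4 = 1/8).
r to a full sibling = 0.5 (full sibs share both parents — two paths of length 2: r = 2·(1/2)^2 = 1/2).
r to a half-sibling = 0.25 (half-sibs share one parent — one path of length 2: r = (1/2)^2 = 1/4).
Summing one r·B term per recipient: 1·0.125·0.176 + 2·0.5·0.353 + 3·0.25·0.1 = 0.45.

0.45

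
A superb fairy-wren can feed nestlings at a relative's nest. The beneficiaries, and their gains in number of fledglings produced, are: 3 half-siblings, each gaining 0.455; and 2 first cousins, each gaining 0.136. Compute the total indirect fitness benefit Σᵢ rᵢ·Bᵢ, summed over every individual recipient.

r to a half-sibling = 1/4 (half-sibs share one parent — one path of length 2: r = (1/2)^2 = 1/4).
r to a first cousin = 0.125 (first cousins share one grandparent pair — two paths of length 4: r = 2·(1/2)^4 = 1/8).
Summing one r·B term per recipient: 3·0.25·0.455 + 2·0.125·0.136 = 0.37525.

0.37525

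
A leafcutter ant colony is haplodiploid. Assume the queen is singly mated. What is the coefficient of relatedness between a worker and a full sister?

Haplodiploid full sisters inherit their father's entire haploid genome identically (contributing 1/2) and on average half of their mother's contribution (1/2 · 1/2 = 1/4); r = 1/2 + 1/4 = 3/4.

0.75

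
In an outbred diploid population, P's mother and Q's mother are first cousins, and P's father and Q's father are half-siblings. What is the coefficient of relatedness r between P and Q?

0.09375

With two independent routes of shared ancestry, r is the sum of the two contributions.
P and Q are related in two ways: second cousins through their mothers (r = 1/32) and half first cousins through their fathers (r = 1/16).
r = 1/32 + 1/16 = 3/32 = 0.09375.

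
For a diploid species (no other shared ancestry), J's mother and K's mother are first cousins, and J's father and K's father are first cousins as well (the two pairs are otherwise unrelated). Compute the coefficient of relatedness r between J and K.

0.0625

Relatedness sums over independent paths through distinct common ancestors.
J and K are related in two ways: second cousins through their mothers (r = 1/32) and second cousins through their fathers (r = 1/32).
r = 1/32 + 1/32 = 0.0625.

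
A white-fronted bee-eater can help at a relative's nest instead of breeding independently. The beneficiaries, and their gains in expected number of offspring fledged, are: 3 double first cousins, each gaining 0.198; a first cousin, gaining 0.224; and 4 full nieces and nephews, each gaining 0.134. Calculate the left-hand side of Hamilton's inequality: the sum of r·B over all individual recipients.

r to a double first cousin = 1/4 (double first cousins share both grandparent pairs — four paths of length 4: r = 4·(1/2)^4 = 1/4).
r to a first cousin = 0.125 (first cousins share one grandparent pair — two paths of length 4: r = 2·(1/2)^4 = 1/8).
r to a full niece or nephew = 0.25 (full aunt/uncle↔niece/nephew: two paths of length 3 through the shared grandparent pair: r = 2·(1/2)^3 = 1/4).
Summing one r·B term per recipient: 3·0.25·0.198 + 1·0.125·0.224 + 4·0.25·0.134 = 0.3105.

0.3105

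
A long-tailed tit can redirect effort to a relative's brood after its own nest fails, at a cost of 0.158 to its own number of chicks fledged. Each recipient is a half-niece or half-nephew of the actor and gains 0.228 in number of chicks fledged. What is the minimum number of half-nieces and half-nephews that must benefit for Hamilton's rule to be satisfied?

r to a half-niece or half-nephew = 0.125 (half-aunt/uncle↔niece/nephew: one path of length 3: r = (1/2)^3 = 1/8).
Hamilton's rule: n·r·B > C  ⇒  n > C/(r·B) = 0.158/(0.125·0.228) = 5.544.
The smallest integer exceeding 5.544 is 6.

6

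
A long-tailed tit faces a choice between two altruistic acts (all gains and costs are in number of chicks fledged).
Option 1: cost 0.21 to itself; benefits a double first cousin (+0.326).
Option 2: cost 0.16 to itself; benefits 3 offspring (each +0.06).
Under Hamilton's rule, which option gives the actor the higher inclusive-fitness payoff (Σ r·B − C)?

Option 1: r to a double first cousin = 0.25.
Option 1: Σ r·B − C = (1·0.25·0.326) − 0.21 = -0.1285.
Option 2: r to an offspring = 0.5.
Option 2: Σ r·B − C = (3·0.5·0.06) − 0.16 = -0.07.
Option 2 has the higher net inclusive-fitness payoff.

Option 2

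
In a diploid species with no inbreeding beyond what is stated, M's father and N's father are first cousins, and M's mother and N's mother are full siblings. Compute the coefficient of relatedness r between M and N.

Independent pedigree routes through distinct common ancestors add.
M and N are related in two ways: second cousins through their fathers (r = 1/32) and first cousins through their mothers (r = 1/8).
r = 1/32 + 1/8 = 5/32 = 0.15625.

0.15625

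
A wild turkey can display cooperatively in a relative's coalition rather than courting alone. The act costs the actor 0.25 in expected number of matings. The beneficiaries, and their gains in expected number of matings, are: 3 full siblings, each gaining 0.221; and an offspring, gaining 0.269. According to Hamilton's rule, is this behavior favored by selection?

Yes

Hamilton's rule: the trait is favored when the sum of r·B over every recipient exceeds the actor's cost C.
r to a full sibling = 1/2 (full sibs share both parents — two paths of length 2: r = 2·(1/2)^2 = 1/2).
r to an offspring = 0.5 (one parent–offspring link: r = (1/2)^1 = 1/2).
Summing one r·B term per recipient: 3·0.5·0.221 + 1·0.5·0.269 = 0.466.
0.466 > 0.25: the indirect benefit exceeds the cost.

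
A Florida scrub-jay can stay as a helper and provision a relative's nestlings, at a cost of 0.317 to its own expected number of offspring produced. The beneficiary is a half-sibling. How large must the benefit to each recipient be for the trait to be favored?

1.268

r to a half-sibling = 1/4 (half-sibs share one parent — one path of length 2: r = (1/2)^2 = 1/4).
Hamilton's rule with n recipients of equal r: n·r·B > C, so B > C/(n·r) = 0.317/(1·0.25) = 1.268.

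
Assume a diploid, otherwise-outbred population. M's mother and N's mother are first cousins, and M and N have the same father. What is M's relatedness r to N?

0.28125

Independent pedigree routes through distinct common ancestors add.
M and N are related in two ways: second cousins through their mothers (r = 1/32) and half-sibs through their shared father (r = 1/4).
r = 1/32 + 1/4 = 9/32 = 0.28125.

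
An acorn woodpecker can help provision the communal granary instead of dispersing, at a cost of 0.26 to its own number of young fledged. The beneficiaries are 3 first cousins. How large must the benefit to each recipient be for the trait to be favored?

r to a first cousin = 1/8 (first cousins share one grandparent pair — two paths of length 4: r = 2·(1/2)^4 = 1/8).
Hamilton's rule with n recipients of equal r: n·r·B > C, so B > C/(n·r) = 0.26/(3·0.125) = 0.6933.

0.6933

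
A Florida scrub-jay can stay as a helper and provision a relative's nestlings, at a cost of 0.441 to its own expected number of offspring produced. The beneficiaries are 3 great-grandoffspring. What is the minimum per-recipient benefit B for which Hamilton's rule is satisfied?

1.176

r to a great-grandoffspring = 0.125 (three parent–offspring links: r = (1/2)^3 = 1/8).
Hamilton's rule with n recipients of equal r: n·r·B > C, so B > C/(n·r) = 0.441/(3·0.125) = 1.176.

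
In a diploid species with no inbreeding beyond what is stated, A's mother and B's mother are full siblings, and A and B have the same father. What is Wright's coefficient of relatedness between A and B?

Independent pedigree routes through distinct common ancestors add.
A and B are related in two ways: first cousins through their mothers (r = 1/8) and half-sibs through their shared father (r = 1/4).
r = 1/8 + 1/4 = 0.375.

0.375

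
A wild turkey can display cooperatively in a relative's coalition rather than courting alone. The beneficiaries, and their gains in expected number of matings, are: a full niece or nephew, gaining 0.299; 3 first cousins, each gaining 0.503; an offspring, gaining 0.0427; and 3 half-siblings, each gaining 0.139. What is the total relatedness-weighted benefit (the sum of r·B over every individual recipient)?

0.388975

r to a full niece or nephew = 0.25 (full aunt/uncle↔niece/nephew: two paths of length 3 through the shared grandparent pair: r = 2·(1/2)^3 = 1/4).
r to a first cousin = 0.125 (first cousins share one grandparent pair — two paths of length 4: r = 2·(1/2)^4 = 1/8).
r to an offspring = 1/2 (one parent–offspring link: r = (1/2)^1 = 1/2).
r to a half-sibling = 0.25 (half-sibs share one parent — one path of length 2: r = (1/2)^2 = 1/4).
Summing one r·B term per recipient: 1·0.25·0.299 + 3·0.125·0.503 + 1·0.5·0.0427 + 3·0.25·0.139 = 0.388975.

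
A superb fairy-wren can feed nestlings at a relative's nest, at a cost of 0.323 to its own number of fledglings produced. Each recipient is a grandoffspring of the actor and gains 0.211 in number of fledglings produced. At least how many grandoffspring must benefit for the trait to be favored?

7

r to a grandoffspring = 0.25 (two parent–offspring links: r = (1/2)^2 = 1/4).
Hamilton's rule: n·r·B > C  ⇒  n > C/(r·B) = 0.323/(0.25·0.211) = 6.123.
The smallest integer exceeding 6.123 is 7.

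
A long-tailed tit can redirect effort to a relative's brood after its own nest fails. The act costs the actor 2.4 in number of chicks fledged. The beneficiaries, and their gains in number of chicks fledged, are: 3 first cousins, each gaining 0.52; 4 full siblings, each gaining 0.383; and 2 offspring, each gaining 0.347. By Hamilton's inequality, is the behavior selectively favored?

No

Hamilton's rule: the trait is favored when the sum of r·B over every recipient exceeds the actor's cost C.
r to a first cousin = 1/8 (first cousins share one grandparent pair — two paths of length 4: r = 2·(1/2)^4 = 1/8).
r to a full sibling = 1/2 (full sibs share both parents — two paths of length 2: r = 2·(1/2)^2 = 1/2).
r to an offspring = 1/2 (one parent–offspring link: r = (1/2)^1 = 1/2).
Summing one r·B term per recipient: 3·0.125·0.52 + 4·0.5·0.383 + 2·0.5·0.347 = 1.308.
1.308 < 2.4: the indirect benefit is less than the cost.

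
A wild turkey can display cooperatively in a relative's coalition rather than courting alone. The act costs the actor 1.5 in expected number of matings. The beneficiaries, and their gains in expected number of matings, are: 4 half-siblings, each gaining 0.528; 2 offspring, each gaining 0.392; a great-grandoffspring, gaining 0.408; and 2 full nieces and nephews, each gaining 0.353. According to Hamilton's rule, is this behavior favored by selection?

Hamilton's rule: the trait is favored when the sum of r·B over every recipient exceeds the actor's cost C.
r to a half-sibling = 1/4 (half-sibs share one parent — one path of length 2: r = (1/2)^2 = 1/4).
r to an offspring = 0.5 (one parent–offspring link: r = (1/2)^1 = 1/2).
r to a great-grandoffspring = 1/8 (three parent–offspring links: r = (1/2)^3 = 1/8).
r to a full niece or nephew = 1/4 (full aunt/uncle↔niece/nephew: two paths of length 3 through the shared grandparent pair: r = 2·(1/2)^3 = 1/4).
Summing one r·B term per recipient: 4·0.25·0.528 + 2·0.5·0.392 + 1·0.125·0.408 + 2·0.25·0.353 = 1.1475.
1.1475 < 1.5: the indirect benefit is less than the cost.

No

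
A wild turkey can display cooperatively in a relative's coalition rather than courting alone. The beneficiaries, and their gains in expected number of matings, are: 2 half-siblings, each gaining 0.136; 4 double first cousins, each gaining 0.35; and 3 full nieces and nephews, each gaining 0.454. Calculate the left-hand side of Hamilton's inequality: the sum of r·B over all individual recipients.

r to a half-sibling = 0.25 (half-sibs share one parent — one path of length 2: r = (1/2)^2 = 1/4).
r to a double first cousin = 0.25 (double first cousins share both grandparent pairs — four paths of length 4: r = 4·(1/2)^4 = 1/4).
r to a full niece or nephew = 1/4 (full aunt/uncle↔niece/nephew: two paths of length 3 through the shared grandparent pair: r = 2·(1/2)^3 = 1/4).
Summing one r·B term per recipient: 2·0.25·0.136 + 4·0.25·0.35 + 3·0.25·0.454 = 0.7585.

0.7585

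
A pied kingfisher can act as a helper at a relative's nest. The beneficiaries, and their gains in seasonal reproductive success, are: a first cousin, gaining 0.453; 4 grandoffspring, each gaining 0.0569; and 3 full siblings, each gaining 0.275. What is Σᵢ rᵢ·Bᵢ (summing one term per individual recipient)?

r to a first cousin = 1/8 (first cousins share one grandparent pair — two paths of length 4: r = 2·(1/2)^4 = 1/8).
r to a grandoffspring = 0.25 (two parent–offspring links: r = (1/2)^2 = 1/4).
r to a full sibling = 0.5 (full sibs share both parents — two paths of length 2: r = 2·(1/2)^2 = 1/2).
Summing one r·B term per recipient: 1·0.125·0.453 + 4·0.25·0.0569 + 3·0.5·0.275 = 0.526025.

0.526025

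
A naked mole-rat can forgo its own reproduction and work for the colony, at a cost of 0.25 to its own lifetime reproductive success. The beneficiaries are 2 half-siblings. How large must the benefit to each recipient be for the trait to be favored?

r to a half-sibling = 0.25 (half-sibs share one parent — one path of length 2: r = (1/2)^2 = 1/4).
Hamilton's rule with n recipients of equal r: n·r·B > C, so B > C/(n·r) = 0.25/(2·0.25) = 0.5.

0.5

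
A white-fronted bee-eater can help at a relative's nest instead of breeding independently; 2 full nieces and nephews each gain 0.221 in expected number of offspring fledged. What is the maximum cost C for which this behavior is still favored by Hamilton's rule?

r to a full niece or nephew = 1/4 (full aunt/uncle↔niece/nephew: two paths of length 3 through the shared grandparent pair: r = 2·(1/2)^3 = 1/4).
Hamilton's rule: n·r·B > C, so the trait is favored while C < n·r·B = 2·0.25·0.221 = 0.1105.

0.1105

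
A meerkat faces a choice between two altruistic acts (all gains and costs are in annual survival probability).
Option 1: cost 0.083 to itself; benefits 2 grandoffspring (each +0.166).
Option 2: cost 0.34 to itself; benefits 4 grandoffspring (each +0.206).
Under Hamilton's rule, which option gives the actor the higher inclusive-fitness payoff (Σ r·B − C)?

Option 1

Option 1: r to a grandoffspring = 0.25.
Option 1: Σ r·B − C = (2·0.25·0.166) − 0.083 = 0.
Option 2: r to a grandoffspring = 0.25.
Option 2: Σ r·B − C = (4·0.25·0.206) − 0.34 = -0.134.
Option 1 has the higher net inclusive-fitness payoff.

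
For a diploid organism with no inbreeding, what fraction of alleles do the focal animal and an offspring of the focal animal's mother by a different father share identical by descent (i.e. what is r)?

0.25

Each parent–offspring link contributes a factor of 1/2, and independent paths through distinct common ancestors add.
Half-sibs share one parent — one path of length 2: r = (1/2)^2 = 1/4.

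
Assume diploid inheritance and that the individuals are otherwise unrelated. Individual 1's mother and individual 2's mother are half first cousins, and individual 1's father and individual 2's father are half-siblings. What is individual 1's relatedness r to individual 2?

0.078125

Independent pedigree routes through distinct common ancestors add.
Individual 1 and individual 2 are related in two ways: half second cousins through their mothers (r = 1/64) and half first cousins through their fathers (r = 1/16).
r = 1/64 + 1/16 = 0.078125.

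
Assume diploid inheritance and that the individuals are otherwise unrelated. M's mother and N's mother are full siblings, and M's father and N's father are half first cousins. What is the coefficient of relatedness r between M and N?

0.140625

Relatedness sums over independent paths through distinct common ancestors.
M and N are related in two ways: first cousins through their mothers (r = 1/8) and half second cousins through their fathers (r = 1/64).
r = 1/8 + 1/64 = 0.140625.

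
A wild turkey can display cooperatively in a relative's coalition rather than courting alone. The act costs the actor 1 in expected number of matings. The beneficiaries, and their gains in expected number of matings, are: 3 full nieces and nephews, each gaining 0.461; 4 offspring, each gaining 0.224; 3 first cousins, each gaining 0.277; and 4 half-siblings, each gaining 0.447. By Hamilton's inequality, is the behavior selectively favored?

Hamilton's rule: the trait is favored when the sum of r·B over every recipient exceeds the actor's cost C.
r to a full niece or nephew = 0.25 (full aunt/uncle↔niece/nephew: two paths of length 3 through the shared grandparent pair: r = 2·(1/2)^3 = 1/4).
r to an offspring = 1/2 (one parent–offspring link: r = (1/2)^1 = 1/2).
r to a first cousin = 0.125 (first cousins share one grandparent pair — two paths of length 4: r = 2·(1/2)^4 = 1/8).
r to a half-sibling = 0.25 (half-sibs share one parent — one path of length 2: r = (1/2)^2 = 1/4).
Summing one r·B term per recipient: 3·0.25·0.461 + 4·0.5·0.224 + 3·0.125·0.277 + 4·0.25·0.447 = 1.344625.
1.344625 > 1: the indirect benefit exceeds the cost.

Yes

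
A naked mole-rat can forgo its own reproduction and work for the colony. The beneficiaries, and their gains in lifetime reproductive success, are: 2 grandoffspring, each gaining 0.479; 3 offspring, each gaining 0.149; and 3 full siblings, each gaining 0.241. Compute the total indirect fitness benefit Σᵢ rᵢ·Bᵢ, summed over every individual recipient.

r to a grandoffspring = 1/4 (two parent–offspring links: r = (1/2)^2 = 1/4).
r to an offspring = 0.5 (one parent–offspring link: r = (1/2)^1 = 1/2).
r to a full sibling = 1/2 (full sibs share both parents — two paths of length 2: r = 2·(1/2)^2 = 1/2).
Summing one r·B term per recipient: 2·0.25·0.479 + 3·0.5·0.149 + 3·0.5·0.241 = 0.8245.

0.8245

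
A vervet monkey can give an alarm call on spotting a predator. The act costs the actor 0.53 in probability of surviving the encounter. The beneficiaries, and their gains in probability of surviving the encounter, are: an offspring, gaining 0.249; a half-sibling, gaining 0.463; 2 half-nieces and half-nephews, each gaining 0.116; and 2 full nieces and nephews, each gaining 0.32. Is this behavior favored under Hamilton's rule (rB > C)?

No

Hamilton's rule: the trait is favored when the sum of r·B over every recipient exceeds the actor's cost C.
r to an offspring = 1/2 (one parent–offspring link: r = (1/2)^1 = 1/2).
r to a half-sibling = 0.25 (half-sibs share one parent — one path of length 2: r = (1/2)^2 = 1/4).
r to a half-niece or half-nephew = 1/8 (half-aunt/uncle↔niece/nephew: one path of length 3: r = (1/2)^3 = 1/8).
r to a full niece or nephew = 0.25 (full aunt/uncle↔niece/nephew: two paths of length 3 through the shared grandparent pair: r = 2·(1/2)^3 = 1/4).
Summing one r·B term per recipient: 1·0.5·0.249 + 1·0.25·0.463 + 2·0.125·0.116 + 2·0.25·0.32 = 0.42925.
0.42925 < 0.53: the indirect benefit is less than the cost.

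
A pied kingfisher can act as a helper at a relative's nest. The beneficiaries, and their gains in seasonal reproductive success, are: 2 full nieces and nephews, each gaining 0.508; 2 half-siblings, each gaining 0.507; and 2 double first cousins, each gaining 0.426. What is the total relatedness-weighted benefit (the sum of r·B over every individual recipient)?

0.7205

r to a full niece or nephew = 0.25 (full aunt/uncle↔niece/nephew: two paths of length 3 through the shared grandparent pair: r = 2·(1/2)^3 = 1/4).
r to a half-sibling = 1/4 (half-sibs share one parent — one path of length 2: r = (1/2)^2 = 1/4).
r to a double first cousin = 0.25 (double first cousins share both grandparent pairs — four paths of length 4: r = 4·(1/2)^4 = 1/4).
Summing one r·B term per recipient: 2·0.25·0.508 + 2·0.25·0.507 + 2·0.25·0.426 = 0.7205.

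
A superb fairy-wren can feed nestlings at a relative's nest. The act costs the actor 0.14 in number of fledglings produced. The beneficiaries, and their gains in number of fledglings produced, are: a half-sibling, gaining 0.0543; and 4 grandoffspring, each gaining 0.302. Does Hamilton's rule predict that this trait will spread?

Hamilton's rule: the trait is favored when the sum of r·B over every recipient exceeds the actor's cost C.
r to a half-sibling = 1/4 (half-sibs share one parent — one path of length 2: r = (1/2)^2 = 1/4).
r to a grandoffspring = 0.25 (two parent–offspring links: r = (1/2)^2 = 1/4).
Summing one r·B term per recipient: 1·0.25·0.0543 + 4·0.25·0.302 = 0.315575.
0.315575 > 0.14: the indirect benefit exceeds the cost.

Yes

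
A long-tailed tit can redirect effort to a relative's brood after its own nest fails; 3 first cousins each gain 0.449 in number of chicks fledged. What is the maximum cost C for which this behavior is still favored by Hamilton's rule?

r to a first cousin = 1/8 (first cousins share one grandparent pair — two paths of length 4: r = 2·(1/2)^4 = 1/8).
Hamilton's rule: n·r·B > C, so the trait is favored while C < n·r·B = 3·0.125·0.449 = 0.168375.

0.168375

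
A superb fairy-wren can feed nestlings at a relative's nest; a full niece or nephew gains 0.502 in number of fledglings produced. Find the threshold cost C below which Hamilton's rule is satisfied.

r to a full niece or nephew = 1/4 (full aunt/uncle↔niece/nephew: two paths of length 3 through the shared grandparent pair: r = 2·(1/2)^3 = 1/4).
Hamilton's rule: n·r·B > C, so the trait is favored while C < n·r·B = 1·0.25·0.502 = 0.1255.

0.1255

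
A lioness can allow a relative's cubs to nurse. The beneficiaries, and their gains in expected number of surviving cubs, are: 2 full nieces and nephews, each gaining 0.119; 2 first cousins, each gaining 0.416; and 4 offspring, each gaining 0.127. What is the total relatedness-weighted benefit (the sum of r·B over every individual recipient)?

0.4175

r to a full niece or nephew = 0.25 (full aunt/uncle↔niece/nephew: two paths of length 3 through the shared grandparent pair: r = 2·(1/2)^3 = 1/4).
r to a first cousin = 0.125 (first cousins share one grandparent pair — two paths of length 4: r = 2·(1/2)^4 = 1/8).
r to an offspring = 0.5 (one parent–offspring link: r = (1/2)^1 = 1/2).
Summing one r·B term per recipient: 2·0.25·0.119 + 2·0.125·0.416 + 4·0.5·0.127 = 0.4175.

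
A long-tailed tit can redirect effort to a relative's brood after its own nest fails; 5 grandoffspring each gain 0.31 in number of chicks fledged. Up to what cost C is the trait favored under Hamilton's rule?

0.3875

r to a grandoffspring = 1/4 (two parent–offspring links: r = (1/2)^2 = 1/4).
Hamilton's rule: n·r·B > C, so the trait is favored while C < n·r·B = 5·0.25·0.31 = 0.3875.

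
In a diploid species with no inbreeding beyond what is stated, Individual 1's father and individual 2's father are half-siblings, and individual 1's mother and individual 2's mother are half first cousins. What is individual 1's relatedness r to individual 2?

Relatedness sums over independent paths through distinct common ancestors.
Individual 1 and individual 2 are related in two ways: half first cousins through their fathers (r = 1/16) and half second cousins through their mothers (r = 1/64).
r = 1/16 + 1/64 = 0.078125.

0.078125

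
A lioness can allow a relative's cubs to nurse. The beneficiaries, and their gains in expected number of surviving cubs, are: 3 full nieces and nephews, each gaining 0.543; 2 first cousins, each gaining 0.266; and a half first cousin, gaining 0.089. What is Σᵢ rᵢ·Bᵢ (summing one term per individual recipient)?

r to a full niece or nephew = 0.25 (full aunt/uncle↔niece/nephew: two paths of length 3 through the shared grandparent pair: r = 2·(1/2)^3 = 1/4).
r to a first cousin = 1/8 (first cousins share one grandparent pair — two paths of length 4: r = 2·(1/2)^4 = 1/8).
r to a half first cousin = 0.0625 (half first cousins share one grandparent — one path of length 4: r = (1/2)^4 = 1/16).
Summing one r·B term per recipient: 3·0.25·0.543 + 2·0.125·0.266 + 1·0.0625·0.089 = 0.4793125.

0.4793125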